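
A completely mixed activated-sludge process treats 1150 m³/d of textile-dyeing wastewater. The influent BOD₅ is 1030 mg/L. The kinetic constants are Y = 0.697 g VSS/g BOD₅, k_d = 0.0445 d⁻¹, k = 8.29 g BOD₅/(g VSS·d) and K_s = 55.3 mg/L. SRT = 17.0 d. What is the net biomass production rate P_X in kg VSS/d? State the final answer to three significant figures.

P_X ≈ 470 kg VSS/d

From the Monod/SRT balance for a CMAS, S = K_s·(1+k_d θ_c)/[θ_c·(Y k − k_d) − 1] = 55.3 × (1 + 0.0445 × 17.0) / [17.0 × (0.697 × 8.29 − 0.0445) − 1] = 97.13 / 96.47 = 1.007 mg/L.
Observed yield with endogenous decay: Y_obs = Y / (1 + k_d·θ_c) = 0.697 / (1 + 0.0445 × 17.0) = 0.697 / 1.756 = 0.3968 g VSS/g BOD₅.
Substrate removed = Q·(S₀ − S) = 1150 m³/d × (1030 − 1.01) g/m³ = 1.18×10^6 g/d = 1183 kg/d.
P_X = Y_obs · Q(S₀ − S) = 0.3968 × 1183 = 469.6 kg VSS/d.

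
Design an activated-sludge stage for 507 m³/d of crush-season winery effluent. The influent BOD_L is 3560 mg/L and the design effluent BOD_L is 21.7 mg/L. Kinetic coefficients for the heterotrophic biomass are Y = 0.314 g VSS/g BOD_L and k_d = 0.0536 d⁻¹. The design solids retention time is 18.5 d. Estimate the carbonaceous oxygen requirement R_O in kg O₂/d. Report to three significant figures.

Y_obs = Y / (1 + k_d θ_c) = 0.314 / (1 + 0.0536 × 18.5) = 0.314 / 1.992 = 0.1577.
Q·(S₀ − S) = 507 × (3560 − 21.7) × 10⁻³ = 1794 kg/d removed.
Biomass synthesised: P_X = Y_obs × 1794 = 282.8 kg VSS/d.
R_O = Q·ΔS − 1.42 P_X = 1794 − 401.6 = 1392 kg O₂/d.

R_O ≈ 1390 kg O₂/d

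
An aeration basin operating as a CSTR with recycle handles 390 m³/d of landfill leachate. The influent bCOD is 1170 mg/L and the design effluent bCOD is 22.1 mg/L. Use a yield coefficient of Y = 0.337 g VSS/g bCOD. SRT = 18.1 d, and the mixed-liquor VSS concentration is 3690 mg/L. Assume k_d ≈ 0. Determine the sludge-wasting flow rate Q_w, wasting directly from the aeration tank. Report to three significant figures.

Q_w ≈ 40.9 m³/d

With k_d = 0 the design equation reduces to V = Y Q (S₀−S) θ_c / X = 0.337 × 390 × (1170 − 22.1) × 18.1 / 3690 = 740.0 m³.
Wasting from the aeration tank: Q_w = V / θ_c = 740.0 / 18.1 = 40.89 m³/d.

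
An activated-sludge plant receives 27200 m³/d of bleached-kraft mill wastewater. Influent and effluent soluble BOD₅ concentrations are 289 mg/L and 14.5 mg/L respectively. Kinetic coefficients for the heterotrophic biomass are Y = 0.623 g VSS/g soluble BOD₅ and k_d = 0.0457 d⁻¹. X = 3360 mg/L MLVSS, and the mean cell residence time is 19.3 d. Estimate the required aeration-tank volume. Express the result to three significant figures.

Rearranging the biomass balance for a CMAS with decay, V = Y·Q·ΔS·θ_c / [X·(1+k_d θ_c)] = 0.623 × 27200 × (289 − 14.5) × 19.3 / [3360 × (1 + 0.0457 × 19.3)] = 8.98×10^7 / 6324 = 14197 m³.

V ≈ 14200 m³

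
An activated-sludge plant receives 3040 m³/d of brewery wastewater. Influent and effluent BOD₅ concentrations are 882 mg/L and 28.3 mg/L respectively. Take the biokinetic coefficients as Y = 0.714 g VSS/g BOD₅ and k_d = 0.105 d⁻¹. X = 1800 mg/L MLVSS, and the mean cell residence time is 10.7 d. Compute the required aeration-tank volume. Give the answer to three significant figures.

V ≈ 5190 m³

Steady-state biomass mass balance: V·X·(1 + k_d·θ_c) = Y·Q·(S₀ − S)·θ_c, so V = 0.714 × 3040 × (882 − 28.3) × 10.7 / [1800 × (1 + 0.105 × 10.7)] = 1.98×10^7 / 3822 = 5187 m³.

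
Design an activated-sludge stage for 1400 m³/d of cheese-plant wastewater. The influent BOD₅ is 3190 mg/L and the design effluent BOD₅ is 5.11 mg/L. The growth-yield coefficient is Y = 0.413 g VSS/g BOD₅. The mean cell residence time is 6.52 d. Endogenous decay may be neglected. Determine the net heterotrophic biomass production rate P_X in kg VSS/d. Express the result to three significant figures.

With endogenous decay neglected, the observed yield equals the true yield: Y_obs = Y = 0.413 g VSS/g BOD₅.
Substrate removed = Q·(S₀ − S) = 1400 m³/d × (3190 − 5.11) g/m³ = 4.46×10^6 g/d = 4459 kg/d.
P_X = Y_obs · Q(S₀ − S) = 0.4130 × 4459 = 1842 kg VSS/d.

P_X ≈ 1840 kg VSS/d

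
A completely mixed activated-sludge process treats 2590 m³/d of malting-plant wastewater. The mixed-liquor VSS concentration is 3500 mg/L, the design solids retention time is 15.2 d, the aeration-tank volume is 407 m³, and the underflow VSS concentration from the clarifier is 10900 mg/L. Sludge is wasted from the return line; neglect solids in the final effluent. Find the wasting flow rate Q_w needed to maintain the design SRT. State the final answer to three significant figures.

Wasting from the return line (neglecting effluent solids): Q_w = V·X / (θ_c·X_r) = 407.0 × 3500 / (15.2 × 10900) = 8.598 m³/d.

Q_w ≈ 8.60 m³/d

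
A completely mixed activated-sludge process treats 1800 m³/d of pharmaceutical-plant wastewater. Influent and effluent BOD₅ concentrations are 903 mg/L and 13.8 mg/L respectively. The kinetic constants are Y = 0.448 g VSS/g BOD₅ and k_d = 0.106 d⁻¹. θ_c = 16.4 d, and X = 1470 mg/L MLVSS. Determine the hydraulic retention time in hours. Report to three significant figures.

τ ≈ 39.0 h

Steady-state biomass mass balance: V·X·(1 + k_d·θ_c) = Y·Q·(S₀ − S)·θ_c, so V = 0.448 × 1800 × (903 − 13.8) × 16.4 / [1470 × (1 + 0.106 × 16.4)] = 1.18×10^7 / 4025 = 2921 m³.
Hydraulic retention time τ = V/Q = 2921 / 1800 = 1.623 d = 38.95 h.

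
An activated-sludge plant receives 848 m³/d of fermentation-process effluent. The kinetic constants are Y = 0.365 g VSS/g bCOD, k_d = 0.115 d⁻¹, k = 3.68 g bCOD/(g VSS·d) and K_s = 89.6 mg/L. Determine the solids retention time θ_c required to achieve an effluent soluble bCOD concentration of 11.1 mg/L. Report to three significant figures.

At the target effluent, Y k S/(K_s+S) = 0.365×3.68×11.1/100.7 = 0.1481 d⁻¹.
Then 1/θ_c = μ − k_d = 0.1481 − 0.115 = 0.03306 d⁻¹, giving θ_c = 30.25 d.

θ_c ≈ 30.2 d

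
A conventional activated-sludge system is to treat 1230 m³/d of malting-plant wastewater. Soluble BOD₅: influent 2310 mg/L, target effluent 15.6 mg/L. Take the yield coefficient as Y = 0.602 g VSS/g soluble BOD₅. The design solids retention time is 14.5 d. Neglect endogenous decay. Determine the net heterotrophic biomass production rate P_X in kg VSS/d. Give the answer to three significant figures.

Since k_d ≈ 0, Y_obs = Y = 0.602 g VSS/g soluble BOD₅.
Q·(S₀ − S) = 1230 × (2310 − 15.6) × 10⁻³ = 2822 kg/d removed.
P_X = Y_obs · Q(S₀ − S) = 0.6020 × 2822 = 1699 kg VSS/d.

P_X ≈ 1700 kg VSS/d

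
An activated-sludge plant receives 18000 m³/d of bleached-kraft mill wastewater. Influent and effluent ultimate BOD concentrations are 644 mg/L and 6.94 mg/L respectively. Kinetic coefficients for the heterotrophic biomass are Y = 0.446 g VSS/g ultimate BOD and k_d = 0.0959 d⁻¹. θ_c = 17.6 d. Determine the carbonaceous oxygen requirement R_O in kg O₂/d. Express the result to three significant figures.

The observed yield is Y_obs = Y/(1 + k_d·θ_c) = 0.446 / (1 + 0.0959 × 17.6) = 0.446 / 2.688 = 0.1659 g VSS per g ultimate BOD removed.
Q·(S₀ − S) = 18000 × (644 − 6.94) × 10⁻³ = 11467 kg/d removed.
P_X = Y_obs·Q·(S₀ − S) = 0.1659 × 11467 = 1903 kg VSS/d.
R_O = Q·ΔS − 1.42 P_X = 11467 − 2702 = 8765 kg O₂/d.

R_O ≈ 8770 kg O₂/d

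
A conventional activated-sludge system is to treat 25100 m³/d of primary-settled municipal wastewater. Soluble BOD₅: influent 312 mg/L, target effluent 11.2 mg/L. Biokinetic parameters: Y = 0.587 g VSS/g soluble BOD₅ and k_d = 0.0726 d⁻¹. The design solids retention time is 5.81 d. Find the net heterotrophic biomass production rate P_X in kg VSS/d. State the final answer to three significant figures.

Correct the yield for decay: Y_obs = Y/(1 + k_d θ_c) = 0.587 / (1 + 0.0726 × 5.81) = 0.587 / 1.422 = 0.4129.
Mass of soluble BOD₅ removed per day: Q(S₀ − S) = 25100 × 300.8 g/m³ = 7550 kg/d.
Net biomass production P_X = Y_obs × Q·(S₀ − S) = 0.4129 × 7550 = 3117 kg VSS/d.

P_X ≈ 3120 kg VSS/d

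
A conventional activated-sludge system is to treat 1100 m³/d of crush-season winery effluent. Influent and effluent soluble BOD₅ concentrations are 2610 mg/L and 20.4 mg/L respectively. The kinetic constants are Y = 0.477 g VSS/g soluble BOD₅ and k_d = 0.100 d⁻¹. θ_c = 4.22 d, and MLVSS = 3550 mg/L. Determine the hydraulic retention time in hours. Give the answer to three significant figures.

From the SRT design equation V = Y Q (S₀−S) θ_c / [X (1 + k_d θ_c)] = 0.477 × 1100 × (2610 − 20.4) × 4.22 / [3550 × (1 + 0.100 × 4.22)] = 5.73×10^6 / 5048 = 1136 m³.
τ = V/Q = 1136/1100 = 1.033 d, or 24.78 h.

τ ≈ 24.8 h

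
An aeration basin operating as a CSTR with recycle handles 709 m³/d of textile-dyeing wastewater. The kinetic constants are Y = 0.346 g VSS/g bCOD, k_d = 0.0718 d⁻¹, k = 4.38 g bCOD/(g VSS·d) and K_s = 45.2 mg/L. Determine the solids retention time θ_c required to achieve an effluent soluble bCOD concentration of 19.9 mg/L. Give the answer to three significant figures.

θ_c ≈ 2.55 d

At the target effluent, Y k S/(K_s+S) = 0.346×4.38×19.9/65.10 = 0.4633 d⁻¹.
Then 1/θ_c = μ − k_d = 0.4633 − 0.0718 = 0.3915 d⁻¹, giving θ_c = 2.555 d.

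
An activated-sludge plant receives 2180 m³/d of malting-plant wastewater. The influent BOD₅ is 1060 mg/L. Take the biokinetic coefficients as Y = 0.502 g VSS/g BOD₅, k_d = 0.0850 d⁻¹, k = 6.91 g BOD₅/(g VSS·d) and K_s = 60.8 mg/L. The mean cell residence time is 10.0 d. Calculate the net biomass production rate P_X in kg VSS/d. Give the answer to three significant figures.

P_X ≈ 625 kg VSS/d

Effluent substrate depends only on kinetics and SRT: S = K_s(1 + k_d θ_c) / [θ_c(Yk − k_d) − 1] = 60.8 × (1 + 0.0850 × 10.0) / [10.0 × (0.502 × 6.91 − 0.0850) − 1] = 112.5 / 32.84 = 3.425 mg/L.
Observed yield with endogenous decay: Y_obs = Y / (1 + k_d·θ_c) = 0.502 / (1 + 0.0850 × 10.0) = 0.502 / 1.850 = 0.2714 g VSS/g BOD₅.
ΔS = 1060 − 3.43 = 1057 mg/L, so the substrate removal rate is 2180 × 1057/1000 = 2303 kg BOD₅/d.
Net biomass production P_X = Y_obs × Q·(S₀ − S) = 0.2714 × 2303 = 625.0 kg VSS/d.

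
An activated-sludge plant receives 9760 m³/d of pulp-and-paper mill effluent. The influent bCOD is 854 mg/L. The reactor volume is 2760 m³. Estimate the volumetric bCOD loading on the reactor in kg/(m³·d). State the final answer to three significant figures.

Volumetric loading L_v = Q·S₀ / V = 9760 × 854 g/m³ / 2760 m³ = 3020 g/(m³·d) = 3.020 kg bCOD/(m³·d).

L_v ≈ 3.02 kg bCOD/(m³·d)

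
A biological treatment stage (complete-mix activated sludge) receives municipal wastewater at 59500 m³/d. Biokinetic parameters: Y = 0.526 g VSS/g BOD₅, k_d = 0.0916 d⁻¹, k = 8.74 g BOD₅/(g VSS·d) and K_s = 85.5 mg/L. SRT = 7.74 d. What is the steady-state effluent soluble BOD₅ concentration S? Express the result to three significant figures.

S ≈ 4.31 mg/L

Effluent substrate depends only on kinetics and SRT: S = K_s(1 + k_d θ_c) / [θ_c(Yk − k_d) − 1] = 85.5 × (1 + 0.0916 × 7.74) / [7.74 × (0.526 × 8.74 − 0.0916) − 1] = 146.1 / 33.87 = 4.314 mg/L.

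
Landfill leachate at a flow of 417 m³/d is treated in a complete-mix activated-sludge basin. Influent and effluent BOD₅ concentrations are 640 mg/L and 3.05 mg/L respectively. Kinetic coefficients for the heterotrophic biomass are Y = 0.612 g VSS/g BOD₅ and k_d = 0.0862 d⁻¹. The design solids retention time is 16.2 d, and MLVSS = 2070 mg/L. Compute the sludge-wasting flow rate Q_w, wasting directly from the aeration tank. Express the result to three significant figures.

Q_w ≈ 32.8 m³/d

From the SRT design equation V = Y Q (S₀−S) θ_c / [X (1 + k_d θ_c)] = 0.612 × 417 × (640 − 3.05) × 16.2 / [2070 × (1 + 0.0862 × 16.2)] = 2.63×10^6 / 4961 = 530.8 m³.
Wasting from the aeration tank: Q_w = V / θ_c = 530.8 / 16.2 = 32.77 m³/d.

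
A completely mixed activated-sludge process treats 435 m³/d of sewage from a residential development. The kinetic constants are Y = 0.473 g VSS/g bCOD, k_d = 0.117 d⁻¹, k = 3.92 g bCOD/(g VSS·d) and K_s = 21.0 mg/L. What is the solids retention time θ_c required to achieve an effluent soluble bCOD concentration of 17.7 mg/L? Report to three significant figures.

At the target effluent, Y k S/(K_s+S) = 0.473×3.92×17.7/38.70 = 0.8480 d⁻¹.
θ_c = 1/(μ − k_d) = 1/(0.8480 − 0.117) = 1/0.7310 = 1.368 d.

θ_c ≈ 1.37 d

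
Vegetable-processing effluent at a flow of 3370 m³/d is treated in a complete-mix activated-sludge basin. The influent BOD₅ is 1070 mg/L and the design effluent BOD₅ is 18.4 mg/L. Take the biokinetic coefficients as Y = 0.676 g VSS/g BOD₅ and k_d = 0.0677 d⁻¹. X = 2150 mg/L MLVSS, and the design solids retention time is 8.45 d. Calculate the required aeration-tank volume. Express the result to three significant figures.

From the SRT design equation V = Y Q (S₀−S) θ_c / [X (1 + k_d θ_c)] = 0.676 × 3370 × (1070 − 18.4) × 8.45 / [2150 × (1 + 0.0677 × 8.45)] = 2.02×10^7 / 3380 = 5989 m³.

V ≈ 5990 m³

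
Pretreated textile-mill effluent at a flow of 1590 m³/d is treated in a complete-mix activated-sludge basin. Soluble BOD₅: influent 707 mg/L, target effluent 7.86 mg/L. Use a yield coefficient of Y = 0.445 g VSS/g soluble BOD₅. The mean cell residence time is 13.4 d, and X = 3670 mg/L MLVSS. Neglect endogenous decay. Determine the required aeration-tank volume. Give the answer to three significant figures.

V ≈ 1810 m³

Biomass mass balance (decay neglected): V·X = Y·Q·(S₀ − S)·θ_c, so V = 0.445 × 1590 × (707 − 7.86) × 13.4 / 3670 = 1806 m³.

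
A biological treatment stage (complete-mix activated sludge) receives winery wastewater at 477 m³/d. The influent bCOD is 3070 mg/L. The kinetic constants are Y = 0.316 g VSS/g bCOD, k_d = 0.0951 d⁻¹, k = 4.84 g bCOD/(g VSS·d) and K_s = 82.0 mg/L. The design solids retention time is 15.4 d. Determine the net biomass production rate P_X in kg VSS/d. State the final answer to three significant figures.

Effluent substrate depends only on kinetics and SRT: S = K_s(1 + k_d θ_c) / [θ_c(Yk − k_d) − 1] = 82.0 × (1 + 0.0951 × 15.4) / [15.4 × (0.316 × 4.84 − 0.0951) − 1] = 202.1 / 21.09 = 9.583 mg/L.
Correct the yield for decay: Y_obs = Y/(1 + k_d θ_c) = 0.316 / (1 + 0.0951 × 15.4) = 0.316 / 2.465 = 0.1282.
Mass of bCOD removed per day: Q(S₀ − S) = 477 × 3060 g/m³ = 1460 kg/d.
So the net sludge growth is P_X = 0.1282 × 1460 = 187.2 kg VSS/d.

P_X ≈ 187 kg VSS/d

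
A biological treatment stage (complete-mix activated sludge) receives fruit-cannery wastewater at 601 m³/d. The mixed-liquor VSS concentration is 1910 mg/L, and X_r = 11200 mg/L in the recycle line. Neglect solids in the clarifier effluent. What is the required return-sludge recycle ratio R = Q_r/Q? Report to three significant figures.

R ≈ 0.206

R = Q_r/Q = X/(X_r − X) = 1910 / (11200 − 1910) = 0.2056.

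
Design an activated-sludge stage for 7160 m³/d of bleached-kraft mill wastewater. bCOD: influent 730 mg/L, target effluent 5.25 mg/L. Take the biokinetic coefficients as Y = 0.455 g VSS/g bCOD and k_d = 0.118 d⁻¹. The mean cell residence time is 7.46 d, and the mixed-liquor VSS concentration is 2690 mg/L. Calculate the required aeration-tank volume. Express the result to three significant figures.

From the SRT design equation V = Y Q (S₀−S) θ_c / [X (1 + k_d θ_c)] = 0.455 × 7160 × (730 − 5.25) × 7.46 / [2690 × (1 + 0.118 × 7.46)] = 1.76×10^7 / 5058 = 3482 m³.

V ≈ 3480 m³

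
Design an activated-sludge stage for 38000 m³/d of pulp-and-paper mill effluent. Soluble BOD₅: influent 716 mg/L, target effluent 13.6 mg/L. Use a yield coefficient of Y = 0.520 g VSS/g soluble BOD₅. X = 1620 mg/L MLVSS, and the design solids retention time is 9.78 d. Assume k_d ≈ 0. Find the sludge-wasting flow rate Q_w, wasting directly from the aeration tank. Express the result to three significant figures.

Q_w ≈ 8570 m³/d

Biomass mass balance (decay neglected): V·X = Y·Q·(S₀ − S)·θ_c, so V = 0.520 × 38000 × (716 − 13.6) × 9.78 / 1620 = 83791 m³.
For wasting at MLVSS concentration, Q_w = V/θ_c = 83791/9.78 = 8568 m³/d.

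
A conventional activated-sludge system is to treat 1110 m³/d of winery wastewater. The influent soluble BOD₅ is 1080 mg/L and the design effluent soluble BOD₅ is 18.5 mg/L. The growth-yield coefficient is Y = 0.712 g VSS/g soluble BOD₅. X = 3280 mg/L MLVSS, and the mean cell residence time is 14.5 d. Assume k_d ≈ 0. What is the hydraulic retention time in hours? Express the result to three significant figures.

V·X = Y·Q·ΔS·θ_c gives V = 0.712 × 1110 × (1080 − 18.5) × 14.5 / 3280 = 3709 m³.
τ = V/Q = 3709/1110 = 3.341 d, or 80.19 h.

τ ≈ 80.2 h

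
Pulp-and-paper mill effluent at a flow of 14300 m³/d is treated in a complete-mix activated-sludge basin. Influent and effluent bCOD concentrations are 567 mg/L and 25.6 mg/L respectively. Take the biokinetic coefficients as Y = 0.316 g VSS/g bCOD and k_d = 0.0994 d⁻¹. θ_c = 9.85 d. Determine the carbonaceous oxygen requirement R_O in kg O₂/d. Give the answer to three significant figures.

Y_obs = Y / (1 + k_d θ_c) = 0.316 / (1 + 0.0994 × 9.85) = 0.316 / 1.979 = 0.1597.
Substrate removed = Q·(S₀ − S) = 14300 m³/d × (567 − 25.6) g/m³ = 7.74×10^6 g/d = 7742 kg/d.
P_X = Y_obs·Q·(S₀ − S) = 0.1597 × 7742 = 1236 kg VSS/d.
R_O = Q·(S₀ − S) − 1.42·P_X = 7742 − 1.42 × 1236 = 5987 kg O₂/d.

R_O ≈ 5990 kg O₂/d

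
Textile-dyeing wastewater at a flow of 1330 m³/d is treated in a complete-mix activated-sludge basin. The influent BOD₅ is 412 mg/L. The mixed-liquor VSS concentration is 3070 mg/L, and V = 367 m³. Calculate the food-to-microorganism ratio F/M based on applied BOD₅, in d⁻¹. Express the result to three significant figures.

F/M ≈ 0.486 d⁻¹

F/M = applied load / biomass = Q·S₀/(V·X) = 1330 × 412 / (367.0 × 3070) = 0.4863 d⁻¹.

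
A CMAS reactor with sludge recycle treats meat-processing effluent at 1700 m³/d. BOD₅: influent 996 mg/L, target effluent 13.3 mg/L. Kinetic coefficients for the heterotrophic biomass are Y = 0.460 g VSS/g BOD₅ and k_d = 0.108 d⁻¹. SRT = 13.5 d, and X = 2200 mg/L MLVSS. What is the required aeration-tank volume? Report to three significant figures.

Steady-state biomass mass balance: V·X·(1 + k_d·θ_c) = Y·Q·(S₀ − S)·θ_c, so V = 0.460 × 1700 × (996 − 13.3) × 13.5 / [2200 × (1 + 0.108 × 13.5)] = 1.04×10^7 / 5408 = 1918 m³.

V ≈ 1920 m³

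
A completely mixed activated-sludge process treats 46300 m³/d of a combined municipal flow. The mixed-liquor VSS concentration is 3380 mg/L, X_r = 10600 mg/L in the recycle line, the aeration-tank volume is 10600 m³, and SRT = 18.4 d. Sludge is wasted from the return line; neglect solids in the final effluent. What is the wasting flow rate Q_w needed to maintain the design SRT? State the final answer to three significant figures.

Q_w ≈ 184 m³/d

θ_c = V·X/(Q_w·X_r) when wasting from the recycle, so Q_w = V·X/(θ_c·X_r) = 10600 × 3380 / (18.4 × 10600) = 183.7 m³/d.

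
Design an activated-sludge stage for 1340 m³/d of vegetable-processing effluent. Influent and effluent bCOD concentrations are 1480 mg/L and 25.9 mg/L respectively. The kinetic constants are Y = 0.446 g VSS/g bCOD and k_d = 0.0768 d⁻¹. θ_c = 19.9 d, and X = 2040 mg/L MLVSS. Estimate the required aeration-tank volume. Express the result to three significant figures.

V ≈ 3350 m³

Steady-state biomass mass balance: V·X·(1 + k_d·θ_c) = Y·Q·(S₀ − S)·θ_c, so V = 0.446 × 1340 × (1480 − 25.9) × 19.9 / [2040 × (1 + 0.0768 × 19.9)] = 1.73×10^7 / 5158 = 3353 m³.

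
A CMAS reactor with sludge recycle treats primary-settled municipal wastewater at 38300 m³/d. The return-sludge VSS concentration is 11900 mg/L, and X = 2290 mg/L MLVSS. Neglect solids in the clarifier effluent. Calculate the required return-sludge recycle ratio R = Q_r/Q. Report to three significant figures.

R ≈ 0.238

Mass balance around the secondary clarifier (neglecting effluent solids): R = X / (X_r − X) = 2290 / (11900 − 2290) = 0.2383.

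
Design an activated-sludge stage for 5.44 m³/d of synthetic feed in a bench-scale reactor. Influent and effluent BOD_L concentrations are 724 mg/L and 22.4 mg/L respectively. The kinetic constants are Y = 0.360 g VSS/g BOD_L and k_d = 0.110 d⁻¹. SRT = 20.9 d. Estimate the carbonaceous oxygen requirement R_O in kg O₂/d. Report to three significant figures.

R_O ≈ 3.23 kg O₂/d

Correct the yield for decay: Y_obs = Y/(1 + k_d θ_c) = 0.360 / (1 + 0.110 × 20.9) = 0.360 / 3.299 = 0.1091.
Mass of BOD_L removed per day: Q(S₀ − S) = 5.44 × 701.6 g/m³ = 3.817 kg/d.
Biomass synthesised: P_X = Y_obs × 3.817 = 0.4165 kg VSS/d.
R_O = Q·ΔS − 1.42 P_X = 3.817 − 0.5914 = 3.225 kg O₂/d.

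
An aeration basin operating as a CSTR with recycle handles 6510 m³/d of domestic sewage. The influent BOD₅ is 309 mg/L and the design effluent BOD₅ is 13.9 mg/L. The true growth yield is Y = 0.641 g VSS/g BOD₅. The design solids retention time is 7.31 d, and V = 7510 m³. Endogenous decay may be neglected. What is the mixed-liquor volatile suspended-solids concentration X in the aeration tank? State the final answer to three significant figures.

Without decay, X = Y Q (S₀−S) θ_c / V = 0.641 × 6510 × (309 − 13.9) × 7.31 / 7510 = 1199 mg/L.

X ≈ 1200 mg/L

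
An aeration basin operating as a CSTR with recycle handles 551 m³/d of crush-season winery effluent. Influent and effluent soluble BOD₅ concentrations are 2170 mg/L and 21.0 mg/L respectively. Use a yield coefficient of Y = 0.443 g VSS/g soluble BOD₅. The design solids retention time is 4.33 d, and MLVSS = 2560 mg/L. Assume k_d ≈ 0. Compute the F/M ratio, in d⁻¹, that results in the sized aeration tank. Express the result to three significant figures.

F/M ≈ 0.526 d⁻¹

V·X = Y·Q·ΔS·θ_c gives V = 0.443 × 551 × (2170 − 21.0) × 4.33 / 2560 = 887.2 m³.
F/M = Q·S₀ / (V·X) = 551 × 2170 / (887.2 × 2560) = 0.5264 g soluble BOD₅·(g VSS·d)⁻¹.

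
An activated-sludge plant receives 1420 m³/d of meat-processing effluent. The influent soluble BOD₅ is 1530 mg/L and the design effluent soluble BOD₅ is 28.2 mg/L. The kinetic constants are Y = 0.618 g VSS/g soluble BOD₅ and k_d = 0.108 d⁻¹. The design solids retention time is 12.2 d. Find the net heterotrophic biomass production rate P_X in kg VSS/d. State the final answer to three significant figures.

P_X ≈ 569 kg VSS/d

The observed yield is Y_obs = Y/(1 + k_d·θ_c) = 0.618 / (1 + 0.108 × 12.2) = 0.618 / 2.318 = 0.2667 g VSS per g soluble BOD₅ removed.
Substrate removed = Q·(S₀ − S) = 1420 m³/d × (1530 − 28.2) g/m³ = 2.13×10^6 g/d = 2133 kg/d.
So the net sludge growth is P_X = 0.2667 × 2133 = 568.7 kg VSS/d.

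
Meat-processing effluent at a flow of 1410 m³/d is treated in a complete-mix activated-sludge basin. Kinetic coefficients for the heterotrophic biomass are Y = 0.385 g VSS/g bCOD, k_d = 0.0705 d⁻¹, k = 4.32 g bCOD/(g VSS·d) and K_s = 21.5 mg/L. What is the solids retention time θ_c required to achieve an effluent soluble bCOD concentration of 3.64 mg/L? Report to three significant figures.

Specific growth rate at S = 3.64 mg/L: μ = YkS/(K_s+S) = 0.385·4.32·3.64/(21.5+3.64) = 0.2408 d⁻¹.
1/θ_c = 0.2408 − 0.0705 = 0.1703 d⁻¹, so θ_c = 5.872 d.

θ_c ≈ 5.87 d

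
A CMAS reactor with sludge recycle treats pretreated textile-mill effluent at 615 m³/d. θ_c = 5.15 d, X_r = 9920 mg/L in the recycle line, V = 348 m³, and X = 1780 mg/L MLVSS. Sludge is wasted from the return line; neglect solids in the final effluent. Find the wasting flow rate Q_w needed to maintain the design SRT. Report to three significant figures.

Q_w ≈ 12.1 m³/d

Wasting from the return line (neglecting effluent solids): Q_w = V·X / (θ_c·X_r) = 348.0 × 1780 / (5.15 × 9920) = 12.12 m³/d.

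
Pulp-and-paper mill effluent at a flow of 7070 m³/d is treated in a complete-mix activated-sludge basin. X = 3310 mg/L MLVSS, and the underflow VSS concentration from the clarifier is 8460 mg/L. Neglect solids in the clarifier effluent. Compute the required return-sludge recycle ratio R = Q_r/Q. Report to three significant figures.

R ≈ 0.643

Solids balance on the clarifier gives (1+R)X = R·X_r, so R = X/(X_r − X) = 3310 / (8460 − 3310) = 0.6427.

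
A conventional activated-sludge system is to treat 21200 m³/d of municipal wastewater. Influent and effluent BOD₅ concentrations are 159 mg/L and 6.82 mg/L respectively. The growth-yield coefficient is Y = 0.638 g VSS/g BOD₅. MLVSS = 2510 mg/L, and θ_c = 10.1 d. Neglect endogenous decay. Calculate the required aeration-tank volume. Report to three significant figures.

Biomass mass balance (decay neglected): V·X = Y·Q·(S₀ − S)·θ_c, so V = 0.638 × 21200 × (159 − 6.82) × 10.1 / 2510 = 8283 m³.

V ≈ 8280 m³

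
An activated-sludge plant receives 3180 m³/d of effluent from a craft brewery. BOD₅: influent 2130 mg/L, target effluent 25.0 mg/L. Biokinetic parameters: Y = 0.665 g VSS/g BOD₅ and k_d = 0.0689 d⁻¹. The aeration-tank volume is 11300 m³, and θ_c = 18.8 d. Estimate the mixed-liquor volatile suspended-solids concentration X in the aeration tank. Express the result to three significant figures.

X ≈ 3230 mg/L

X = Y·Q·ΔS·θ_c / [V·(1 + k_d θ_c)] = 0.665 × 3180 × (2130 − 25.0) × 18.8 / [11300 × (1 + 0.0689 × 18.8)] = 3227 mg/L.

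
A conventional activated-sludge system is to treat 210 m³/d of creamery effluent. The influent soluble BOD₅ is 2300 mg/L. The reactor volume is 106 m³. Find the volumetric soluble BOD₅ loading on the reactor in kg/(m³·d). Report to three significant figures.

L_v ≈ 4.56 kg soluble BOD₅/(m³·d)

Volumetric loading L_v = Q·S₀ / V = 210 × 2300 g/m³ / 106.0 m³ = 4557 g/(m³·d) = 4.557 kg soluble BOD₅/(m³·d).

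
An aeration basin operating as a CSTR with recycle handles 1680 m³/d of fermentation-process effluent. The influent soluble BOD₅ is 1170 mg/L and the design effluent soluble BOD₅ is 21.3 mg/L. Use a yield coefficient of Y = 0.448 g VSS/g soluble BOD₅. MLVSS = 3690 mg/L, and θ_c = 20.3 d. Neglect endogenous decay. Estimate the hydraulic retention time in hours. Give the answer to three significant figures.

τ ≈ 67.9 h

Biomass mass balance (decay neglected): V·X = Y·Q·(S₀ − S)·θ_c, so V = 0.448 × 1680 × (1170 − 21.3) × 20.3 / 3690 = 4756 m³.
τ = V/Q = 4756/1680 = 2.831 d, or 67.95 h.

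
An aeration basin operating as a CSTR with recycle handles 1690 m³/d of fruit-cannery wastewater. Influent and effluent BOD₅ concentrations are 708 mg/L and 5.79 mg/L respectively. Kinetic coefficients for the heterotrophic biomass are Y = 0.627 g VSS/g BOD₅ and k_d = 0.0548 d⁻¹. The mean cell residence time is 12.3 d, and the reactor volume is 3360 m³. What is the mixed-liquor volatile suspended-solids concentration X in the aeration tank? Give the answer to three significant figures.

X ≈ 1630 mg/L

From V·X·(1 + k_d·θ_c) = Y·Q·(S₀ − S)·θ_c: X = 0.627 × 1690 × (708 − 5.79) × 12.3 / [3360 × (1 + 0.0548 × 12.3)] = 1627 mg/L.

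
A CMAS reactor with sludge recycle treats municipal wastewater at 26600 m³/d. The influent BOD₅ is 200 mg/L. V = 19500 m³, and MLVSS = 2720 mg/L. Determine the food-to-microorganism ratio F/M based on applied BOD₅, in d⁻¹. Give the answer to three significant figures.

F/M ≈ 0.100 d⁻¹

Food-to-microorganism ratio F/M = Q S₀ / (V X) = 26600 × 200 / (19500 × 2720) = 0.1003 d⁻¹.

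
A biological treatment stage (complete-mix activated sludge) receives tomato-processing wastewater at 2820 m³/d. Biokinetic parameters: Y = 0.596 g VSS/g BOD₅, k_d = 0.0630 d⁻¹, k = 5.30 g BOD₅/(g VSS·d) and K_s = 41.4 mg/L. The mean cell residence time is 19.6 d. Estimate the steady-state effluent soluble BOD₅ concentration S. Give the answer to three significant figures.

For a completely mixed reactor with recycle the Lawrence–McCarty relation gives S = K_s·(1 + k_d·θ_c) / [θ_c·(Y·k − k_d) − 1] = 41.4 × (1 + 0.0630 × 19.6) / [19.6 × (0.596 × 5.30 − 0.0630) − 1] = 92.52 / 59.68 = 1.550 mg/L.

S ≈ 1.55 mg/L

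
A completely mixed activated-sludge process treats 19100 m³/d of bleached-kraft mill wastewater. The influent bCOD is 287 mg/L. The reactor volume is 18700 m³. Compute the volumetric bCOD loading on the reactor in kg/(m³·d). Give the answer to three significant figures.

L_v ≈ 0.293 kg bCOD/(m³·d)

Applied bCOD load per unit volume = Q·S₀/V = (19100 × 287/1000)/18700 = 0.2931 kg bCOD·m⁻³·d⁻¹.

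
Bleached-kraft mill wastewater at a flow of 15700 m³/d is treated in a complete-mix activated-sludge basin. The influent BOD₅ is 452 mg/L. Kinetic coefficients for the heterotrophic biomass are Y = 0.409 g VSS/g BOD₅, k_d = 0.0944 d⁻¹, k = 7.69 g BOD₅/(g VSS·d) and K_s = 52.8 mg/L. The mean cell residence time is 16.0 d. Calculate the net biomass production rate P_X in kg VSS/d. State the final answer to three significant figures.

For a completely mixed reactor with recycle the Lawrence–McCarty relation gives S = K_s·(1 + k_d·θ_c) / [θ_c·(Y·k − k_d) − 1] = 52.8 × (1 + 0.0944 × 16.0) / [16.0 × (0.409 × 7.69 − 0.0944) − 1] = 132.5 / 47.81 = 2.772 mg/L.
Observed yield with endogenous decay: Y_obs = Y / (1 + k_d·θ_c) = 0.409 / (1 + 0.0944 × 16.0) = 0.409 / 2.510 = 0.1629 g VSS/g BOD₅.
Mass of BOD₅ removed per day: Q(S₀ − S) = 15700 × 449.2 g/m³ = 7053 kg/d.
Biomass produced: P_X = Y_obs·Q·ΔS = 0.1629 × 7053 ≈ 1149 kg VSS/d.

P_X ≈ 1150 kg VSS/d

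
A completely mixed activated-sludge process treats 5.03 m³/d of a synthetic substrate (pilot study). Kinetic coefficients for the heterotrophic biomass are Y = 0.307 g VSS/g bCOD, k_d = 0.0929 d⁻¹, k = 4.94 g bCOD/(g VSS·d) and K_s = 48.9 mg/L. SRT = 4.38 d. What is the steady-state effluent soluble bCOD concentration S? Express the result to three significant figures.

S ≈ 13.1 mg/L

Effluent substrate depends only on kinetics and SRT: S = K_s(1 + k_d θ_c) / [θ_c(Yk − k_d) − 1] = 48.9 × (1 + 0.0929 × 4.38) / [4.38 × (0.307 × 4.94 − 0.0929) − 1] = 68.80 / 5.236 = 13.14 mg/L.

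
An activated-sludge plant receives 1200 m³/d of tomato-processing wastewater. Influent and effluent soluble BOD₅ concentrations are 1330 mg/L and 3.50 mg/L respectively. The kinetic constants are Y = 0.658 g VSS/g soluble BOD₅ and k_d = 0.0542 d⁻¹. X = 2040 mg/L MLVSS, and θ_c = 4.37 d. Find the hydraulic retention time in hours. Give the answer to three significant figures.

τ ≈ 36.3 h

Rearranging the biomass balance for a CMAS with decay, V = Y·Q·ΔS·θ_c / [X·(1+k_d θ_c)] = 0.658 × 1200 × (1330 − 3.50) × 4.37 / [2040 × (1 + 0.0542 × 4.37)] = 4.58×10^6 / 2523 = 1814 m³.
τ = V/Q = 1814/1200 = 1.512 d, or 36.28 h.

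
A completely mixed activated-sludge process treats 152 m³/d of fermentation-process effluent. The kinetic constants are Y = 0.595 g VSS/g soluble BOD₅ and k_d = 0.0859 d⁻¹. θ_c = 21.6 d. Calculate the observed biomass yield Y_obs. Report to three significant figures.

Correct the yield for decay: Y_obs = Y/(1 + k_d θ_c) = 0.595 / (1 + 0.0859 × 21.6) = 0.595 / 2.855 = 0.2084.

Y_obs ≈ 0.208 g VSS/g soluble BOD₅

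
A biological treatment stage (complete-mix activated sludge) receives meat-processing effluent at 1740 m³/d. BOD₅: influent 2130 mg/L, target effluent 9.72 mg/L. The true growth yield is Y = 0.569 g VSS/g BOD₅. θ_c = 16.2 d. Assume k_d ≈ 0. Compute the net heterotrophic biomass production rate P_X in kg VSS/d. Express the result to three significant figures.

P_X ≈ 2100 kg VSS/d

Since k_d ≈ 0, Y_obs = Y = 0.569 g VSS/g BOD₅.
ΔS = 2130 − 9.72 = 2120 mg/L, so the substrate removal rate is 1740 × 2120/1000 = 3689 kg BOD₅/d.
So the net sludge growth is P_X = 0.5690 × 3689 = 2099 kg VSS/d.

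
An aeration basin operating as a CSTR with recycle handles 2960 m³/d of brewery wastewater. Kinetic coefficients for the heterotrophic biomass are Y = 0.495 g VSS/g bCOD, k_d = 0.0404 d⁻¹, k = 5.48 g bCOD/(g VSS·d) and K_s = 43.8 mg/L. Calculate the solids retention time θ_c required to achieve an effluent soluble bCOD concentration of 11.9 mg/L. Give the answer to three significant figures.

At the target effluent, Y k S/(K_s+S) = 0.495×5.48×11.9/55.70 = 0.5795 d⁻¹.
Then 1/θ_c = μ − k_d = 0.5795 − 0.0404 = 0.5391 d⁻¹, giving θ_c = 1.855 d.

θ_c ≈ 1.85 d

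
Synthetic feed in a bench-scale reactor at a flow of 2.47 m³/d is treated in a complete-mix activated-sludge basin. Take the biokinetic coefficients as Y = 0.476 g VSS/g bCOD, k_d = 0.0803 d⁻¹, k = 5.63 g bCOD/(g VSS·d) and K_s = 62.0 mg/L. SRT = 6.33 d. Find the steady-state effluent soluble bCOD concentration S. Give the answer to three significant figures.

For a completely mixed reactor with recycle the Lawrence–McCarty relation gives S = K_s·(1 + k_d·θ_c) / [θ_c·(Y·k − k_d) − 1] = 62.0 × (1 + 0.0803 × 6.33) / [6.33 × (0.476 × 5.63 − 0.0803) − 1] = 93.51 / 15.46 = 6.051 mg/L.

S ≈ 6.05 mg/L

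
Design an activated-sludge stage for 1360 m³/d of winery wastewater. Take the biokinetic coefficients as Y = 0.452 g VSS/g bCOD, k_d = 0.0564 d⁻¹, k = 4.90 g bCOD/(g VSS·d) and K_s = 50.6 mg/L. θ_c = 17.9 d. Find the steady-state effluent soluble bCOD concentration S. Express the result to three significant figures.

S ≈ 2.70 mg/L

Effluent substrate depends only on kinetics and SRT: S = K_s(1 + k_d θ_c) / [θ_c(Yk − k_d) − 1] = 50.6 × (1 + 0.0564 × 17.9) / [17.9 × (0.452 × 4.90 − 0.0564) − 1] = 101.7 / 37.64 = 2.702 mg/L.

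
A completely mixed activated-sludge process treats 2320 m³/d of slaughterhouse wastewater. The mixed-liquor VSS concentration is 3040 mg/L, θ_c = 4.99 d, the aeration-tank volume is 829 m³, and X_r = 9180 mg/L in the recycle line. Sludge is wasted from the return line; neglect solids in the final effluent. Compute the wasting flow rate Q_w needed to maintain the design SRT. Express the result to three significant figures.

Q_w = (V·X)/(θ_c X_r) = 829.0 × 3040 / (4.99 × 9180) = 55.02 m³/d.

Q_w ≈ 55.0 m³/d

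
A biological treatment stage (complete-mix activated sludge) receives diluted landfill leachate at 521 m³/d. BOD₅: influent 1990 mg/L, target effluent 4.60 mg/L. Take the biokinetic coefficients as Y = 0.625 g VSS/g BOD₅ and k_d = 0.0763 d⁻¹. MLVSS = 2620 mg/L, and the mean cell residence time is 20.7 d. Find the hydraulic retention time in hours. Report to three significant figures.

From the SRT design equation V = Y Q (S₀−S) θ_c / [X (1 + k_d θ_c)] = 0.625 × 521 × (1990 − 4.60) × 20.7 / [2620 × (1 + 0.0763 × 20.7)] = 1.34×10^7 / 6758 = 1980 m³.
Hydraulic retention time τ = V/Q = 1980 / 521 = 3.801 d = 91.22 h.

τ ≈ 91.2 h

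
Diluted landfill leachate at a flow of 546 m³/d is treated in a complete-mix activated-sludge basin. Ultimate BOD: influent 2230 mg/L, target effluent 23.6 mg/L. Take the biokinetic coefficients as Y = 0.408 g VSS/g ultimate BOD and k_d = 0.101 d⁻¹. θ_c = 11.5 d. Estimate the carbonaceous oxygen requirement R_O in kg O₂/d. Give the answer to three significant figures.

Y_obs = Y / (1 + k_d θ_c) = 0.408 / (1 + 0.101 × 11.5) = 0.408 / 2.162 = 0.1888.
ΔS = 2230 − 23.6 = 2206 mg/L, so the substrate removal rate is 546 × 2206/1000 = 1205 kg ultimate BOD/d.
Net sludge production P_X = 0.1888 × 1205 = 227.4 kg VSS/d.
R_O = Q·ΔS − 1.42 P_X = 1205 − 322.9 = 881.8 kg O₂/d.

R_O ≈ 882 kg O₂/d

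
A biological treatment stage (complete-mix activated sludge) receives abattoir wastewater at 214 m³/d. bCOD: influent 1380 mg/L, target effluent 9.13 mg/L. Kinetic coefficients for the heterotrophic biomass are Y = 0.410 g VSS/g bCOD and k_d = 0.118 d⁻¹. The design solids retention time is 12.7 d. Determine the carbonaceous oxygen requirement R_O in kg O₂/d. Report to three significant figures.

R_O ≈ 225 kg O₂/d

Correct the yield for decay: Y_obs = Y/(1 + k_d θ_c) = 0.410 / (1 + 0.118 × 12.7) = 0.410 / 2.499 = 0.1641.
Mass of bCOD removed per day: Q(S₀ − S) = 214 × 1371 g/m³ = 293.4 kg/d.
P_X = Y_obs·Q·(S₀ − S) = 0.1641 × 293.4 = 48.14 kg VSS/d.
R_O = Q·(S₀ − S) − 1.42·P_X = 293.4 − 1.42 × 48.14 = 225.0 kg O₂/d.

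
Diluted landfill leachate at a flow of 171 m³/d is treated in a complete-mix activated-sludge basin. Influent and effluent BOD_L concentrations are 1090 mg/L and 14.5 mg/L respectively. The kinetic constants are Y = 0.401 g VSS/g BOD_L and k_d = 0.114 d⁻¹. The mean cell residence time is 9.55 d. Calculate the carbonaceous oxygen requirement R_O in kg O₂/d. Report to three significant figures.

R_O ≈ 134 kg O₂/d

Observed yield with endogenous decay: Y_obs = Y / (1 + k_d·θ_c) = 0.401 / (1 + 0.114 × 9.55) = 0.401 / 2.089 = 0.1920 g VSS/g BOD_L.
Substrate removed = Q·(S₀ − S) = 171 m³/d × (1090 − 14.5) g/m³ = 1.84×10^5 g/d = 183.9 kg/d.
Net sludge production P_X = 0.1920 × 183.9 = 35.31 kg VSS/d.
Carbonaceous O₂ demand = substrate oxidised − cell-mass equivalent = 183.9 − 1.42 × 35.31 = 133.8 kg O₂/d.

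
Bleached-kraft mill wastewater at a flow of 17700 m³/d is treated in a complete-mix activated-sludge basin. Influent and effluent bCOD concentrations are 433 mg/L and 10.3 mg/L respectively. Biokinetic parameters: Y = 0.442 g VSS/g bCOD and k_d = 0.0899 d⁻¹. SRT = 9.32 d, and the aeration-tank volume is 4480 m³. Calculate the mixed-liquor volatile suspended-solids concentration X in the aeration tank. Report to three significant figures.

X ≈ 3740 mg/L

Solving the biomass balance for X: X = Y Q (S₀−S) θ_c / [V (1+k_d θ_c)] = 0.442 × 17700 × (433 − 10.3) × 9.32 / [4480 × (1 + 0.0899 × 9.32)] = 3743 mg/L.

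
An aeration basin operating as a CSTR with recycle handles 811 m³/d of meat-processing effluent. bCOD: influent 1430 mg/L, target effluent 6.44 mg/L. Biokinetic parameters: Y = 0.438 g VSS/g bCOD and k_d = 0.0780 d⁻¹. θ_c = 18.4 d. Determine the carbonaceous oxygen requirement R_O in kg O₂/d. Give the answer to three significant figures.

Y_obs = Y / (1 + k_d θ_c) = 0.438 / (1 + 0.0780 × 18.4) = 0.438 / 2.435 = 0.1799.
Mass of bCOD removed per day: Q(S₀ − S) = 811 × 1424 g/m³ = 1155 kg/d.
P_X = Y_obs·Q·(S₀ − S) = 0.1799 × 1155 = 207.7 kg VSS/d.
R_O = Q·(S₀ − S) − 1.42·P_X = 1155 − 1.42 × 207.7 = 859.6 kg O₂/d.

R_O ≈ 860 kg O₂/d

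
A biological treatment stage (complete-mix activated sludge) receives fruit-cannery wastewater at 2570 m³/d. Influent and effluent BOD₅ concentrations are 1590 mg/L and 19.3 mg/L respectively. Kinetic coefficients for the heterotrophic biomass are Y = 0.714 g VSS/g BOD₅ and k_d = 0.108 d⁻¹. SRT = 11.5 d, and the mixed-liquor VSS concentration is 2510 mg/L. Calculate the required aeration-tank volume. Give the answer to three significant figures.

V ≈ 5890 m³

Rearranging the biomass balance for a CMAS with decay, V = Y·Q·ΔS·θ_c / [X·(1+k_d θ_c)] = 0.714 × 2570 × (1590 − 19.3) × 11.5 / [2510 × (1 + 0.108 × 11.5)] = 3.31×10^7 / 5627 = 5890 m³.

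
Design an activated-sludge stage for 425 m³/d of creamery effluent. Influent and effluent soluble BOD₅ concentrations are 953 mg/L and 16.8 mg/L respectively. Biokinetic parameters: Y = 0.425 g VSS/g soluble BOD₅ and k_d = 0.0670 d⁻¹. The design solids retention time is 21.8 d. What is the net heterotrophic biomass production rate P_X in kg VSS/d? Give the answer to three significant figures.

P_X ≈ 68.7 kg VSS/d

Correct the yield for decay: Y_obs = Y/(1 + k_d θ_c) = 0.425 / (1 + 0.0670 × 21.8) = 0.425 / 2.461 = 0.1727.
Mass of soluble BOD₅ removed per day: Q(S₀ − S) = 425 × 936.2 g/m³ = 397.9 kg/d.
So the net sludge growth is P_X = 0.1727 × 397.9 = 68.72 kg VSS/d.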